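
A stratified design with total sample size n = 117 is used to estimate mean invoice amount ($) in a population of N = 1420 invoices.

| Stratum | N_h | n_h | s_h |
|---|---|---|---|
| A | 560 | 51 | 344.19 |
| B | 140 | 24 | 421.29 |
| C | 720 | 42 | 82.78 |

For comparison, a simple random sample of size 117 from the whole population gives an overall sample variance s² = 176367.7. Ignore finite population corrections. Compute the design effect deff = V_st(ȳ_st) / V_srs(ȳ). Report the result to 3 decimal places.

V̂(ȳ_st) = Σ W_h² s_h²/n_h, with W_h = N_h/N and N = 1420:
  stratum A: (560/1420)²·344.19²/51 = 361.265
  stratum B: (140/1420)²·421.29²/24 = 71.8837
  stratum C: (720/1420)²·82.78²/42 = 41.9459
V_st = 475.094
V_srs = s²/n = 176367.7/117 = 1507.42
deff = V_st / V_srs = 475.094/1507.42 = 0.3152

deff ≈ 0.315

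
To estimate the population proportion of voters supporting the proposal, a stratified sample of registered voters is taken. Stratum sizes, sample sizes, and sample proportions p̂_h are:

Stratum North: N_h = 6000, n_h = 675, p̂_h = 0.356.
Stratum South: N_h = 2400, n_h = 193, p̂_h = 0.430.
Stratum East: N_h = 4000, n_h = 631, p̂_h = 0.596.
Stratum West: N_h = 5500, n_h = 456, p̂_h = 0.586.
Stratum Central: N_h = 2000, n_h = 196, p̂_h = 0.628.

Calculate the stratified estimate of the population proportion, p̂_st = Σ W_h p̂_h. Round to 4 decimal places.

p̂_st ≈ 0.5041

N = 19900; stratum weights W_h = N_h/N.
p̂_st = Σ W_h p̂_h = (6000·0.356 + 2400·0.430 + 4000·0.596 + 5500·0.586 + 2000·0.628)/19900 = 0.50407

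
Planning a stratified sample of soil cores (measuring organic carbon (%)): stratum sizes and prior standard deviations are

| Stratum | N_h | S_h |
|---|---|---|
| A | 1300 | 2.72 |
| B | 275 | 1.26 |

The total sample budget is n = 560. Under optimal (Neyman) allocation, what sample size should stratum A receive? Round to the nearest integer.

Neyman allocation: n_h = n · N_h S_h / Σ N_i S_i, with n = 560.
  stratum A: N_h·S_h = 1300·2.72 = 3536.00
  stratum B: N_h·S_h = 275·1.26 = 346.50
Σ N_h S_h = 3882.50
n for stratum A = 560·3536.00/3882.50 = 510.022 → 510

510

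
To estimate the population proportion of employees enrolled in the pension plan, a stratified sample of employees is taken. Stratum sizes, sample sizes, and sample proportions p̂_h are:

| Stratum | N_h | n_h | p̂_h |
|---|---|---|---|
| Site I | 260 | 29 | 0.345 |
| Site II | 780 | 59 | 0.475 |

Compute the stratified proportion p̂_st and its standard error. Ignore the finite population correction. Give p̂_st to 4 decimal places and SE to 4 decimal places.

N = 1040; stratum weights W_h = N_h/N.
p̂_st = Σ W_h p̂_h = (260·0.345 + 780·0.475)/1040 = 0.44250
V̂(p̂_st) = Σ W_h² p̂_h(1−p̂_h)/(n_h−1):
  stratum Site I: (260/1040)²·0.345·0.655/28 = 0.000504408
  stratum Site II: (780/1040)²·0.475·0.525/58 = 0.00241851
V̂(p̂_st) = 0.00292292; SE = √V̂ = 0.054064

p̂_st ≈ 0.4425, SE ≈ 0.0541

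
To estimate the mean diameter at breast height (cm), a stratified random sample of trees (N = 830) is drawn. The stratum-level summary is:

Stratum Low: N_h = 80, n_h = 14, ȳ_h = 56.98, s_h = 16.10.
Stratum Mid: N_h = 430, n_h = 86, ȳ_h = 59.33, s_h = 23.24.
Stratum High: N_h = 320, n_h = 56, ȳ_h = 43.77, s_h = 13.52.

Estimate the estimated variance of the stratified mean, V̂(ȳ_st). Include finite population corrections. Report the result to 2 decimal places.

V̂(ȳ_st) ≈ 1.89

V̂(ȳ_st) = Σ W_h² (1 − n_h/N_h) s_h²/n_h, with W_h = N_h/N and N = 830:
  stratum Low: (80/830)²·(1 − 14/80)·16.10²/14 = 0.141906
  stratum Mid: (430/830)²·(1 − 86/430)·23.24²/86 = 1.34848
  stratum High: (320/830)²·(1 − 56/320)·13.52²/56 = 0.400279
V̂(ȳ_st) = 1.89067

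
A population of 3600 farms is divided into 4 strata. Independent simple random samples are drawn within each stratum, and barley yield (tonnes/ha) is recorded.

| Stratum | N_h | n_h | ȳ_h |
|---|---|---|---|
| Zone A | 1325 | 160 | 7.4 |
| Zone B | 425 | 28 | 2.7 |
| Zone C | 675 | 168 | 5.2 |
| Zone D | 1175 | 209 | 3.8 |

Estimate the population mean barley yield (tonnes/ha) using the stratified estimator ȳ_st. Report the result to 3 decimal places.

N = Σ N_h = 3600. Stratum weights W_h = N_h/N.
ȳ_st = (1325·7.4 + 425·2.7 + 675·5.2 + 1175·3.8) / 3600 = 5.25764

ȳ_st ≈ 5.258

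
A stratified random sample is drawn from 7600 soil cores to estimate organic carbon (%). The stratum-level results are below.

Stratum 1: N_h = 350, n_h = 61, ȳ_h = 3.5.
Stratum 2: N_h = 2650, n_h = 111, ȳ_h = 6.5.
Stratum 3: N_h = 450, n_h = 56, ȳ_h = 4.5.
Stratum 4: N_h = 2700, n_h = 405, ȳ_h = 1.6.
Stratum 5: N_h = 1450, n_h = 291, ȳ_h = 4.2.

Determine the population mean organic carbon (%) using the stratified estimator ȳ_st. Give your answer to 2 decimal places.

ȳ_st ≈ 4.06

N = Σ N_h = 7600. Stratum weights W_h = N_h/N.
ȳ_st = (350·3.5 + 2650·6.5 + 450·4.5 + 2700·1.6 + 1450·4.2) / 7600 = 4.0638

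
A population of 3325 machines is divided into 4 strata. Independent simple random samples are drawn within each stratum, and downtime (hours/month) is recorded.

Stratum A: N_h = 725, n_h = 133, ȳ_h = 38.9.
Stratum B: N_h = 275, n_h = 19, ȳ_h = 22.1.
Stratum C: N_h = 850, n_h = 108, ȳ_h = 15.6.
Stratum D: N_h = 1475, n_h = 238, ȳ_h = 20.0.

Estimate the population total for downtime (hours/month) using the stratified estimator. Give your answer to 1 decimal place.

τ̂_st ≈ 77040.0

τ̂_st = Σ N_h ȳ_h = 725·38.9 + 275·22.1 + 850·15.6 + 1475·20.0 = 77040.0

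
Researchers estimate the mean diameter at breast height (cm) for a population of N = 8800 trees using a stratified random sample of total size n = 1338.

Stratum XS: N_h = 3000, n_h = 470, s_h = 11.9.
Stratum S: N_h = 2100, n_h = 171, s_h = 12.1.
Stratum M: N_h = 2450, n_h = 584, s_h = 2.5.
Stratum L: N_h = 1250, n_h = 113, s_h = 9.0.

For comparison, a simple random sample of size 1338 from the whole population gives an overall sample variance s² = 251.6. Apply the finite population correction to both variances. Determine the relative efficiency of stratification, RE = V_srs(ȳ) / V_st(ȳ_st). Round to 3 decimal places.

RE ≈ 1.810

V̂(ȳ_st) = Σ W_h² (1 − n_h/N_h) s_h²/n_h, with W_h = N_h/N and N = 8800:
  stratum XS: (3000/8800)²·(1 − 470/3000)·11.9²/470 = 0.0295306
  stratum S: (2100/8800)²·(1 − 171/2100)·12.1²/171 = 0.0447879
  stratum M: (2450/8800)²·(1 − 584/2450)·2.5²/584 = 0.0006318
  stratum L: (1250/8800)²·(1 − 113/1250)·9.0²/113 = 0.0131556
V_st = 0.088106
V_srs = (1 − 1338/8800)·251.6/1338 = 0.159451
Relative efficiency = V_srs / V_st = 0.159451/0.088106 = 1.8098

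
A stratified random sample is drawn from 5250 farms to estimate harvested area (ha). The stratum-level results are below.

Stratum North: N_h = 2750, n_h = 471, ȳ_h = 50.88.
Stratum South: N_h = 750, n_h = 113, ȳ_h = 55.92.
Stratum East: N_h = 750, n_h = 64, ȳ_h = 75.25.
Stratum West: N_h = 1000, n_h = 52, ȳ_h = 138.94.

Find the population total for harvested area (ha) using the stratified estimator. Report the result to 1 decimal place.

τ̂_st = Σ N_h ȳ_h = 2750·50.88 + 750·55.92 + 750·75.25 + 1000·138.94 = 377237.5

τ̂_st ≈ 377237.5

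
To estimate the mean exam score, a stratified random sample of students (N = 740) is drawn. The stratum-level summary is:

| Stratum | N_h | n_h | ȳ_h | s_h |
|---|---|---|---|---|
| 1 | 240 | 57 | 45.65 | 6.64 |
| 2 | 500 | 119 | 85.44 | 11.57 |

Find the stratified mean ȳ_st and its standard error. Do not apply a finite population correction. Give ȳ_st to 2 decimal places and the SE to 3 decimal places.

ȳ_st ≈ 72.54, SE ≈ 0.771

ȳ_st = Σ W_h ȳ_h = (240·45.65 + 500·85.44)/740 = 72.53514
V̂(ȳ_st) = Σ W_h² s_h²/n_h, with W_h = N_h/N and N = 740:
  stratum 1: (240/740)²·6.64²/57 = 0.0813618
  stratum 2: (500/740)²·11.57²/119 = 0.513566
V̂(ȳ_st) = 0.594928
SE(ȳ_st) = √0.594928 = 0.771316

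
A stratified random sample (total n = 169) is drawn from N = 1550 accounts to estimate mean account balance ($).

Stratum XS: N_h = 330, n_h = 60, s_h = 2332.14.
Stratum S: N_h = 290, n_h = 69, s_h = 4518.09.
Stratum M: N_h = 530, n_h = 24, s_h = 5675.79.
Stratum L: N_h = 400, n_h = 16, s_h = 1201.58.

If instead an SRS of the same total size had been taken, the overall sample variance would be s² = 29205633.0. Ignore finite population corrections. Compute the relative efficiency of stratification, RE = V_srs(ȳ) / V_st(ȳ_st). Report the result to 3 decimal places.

RE ≈ 0.974

V̂(ȳ_st) = Σ W_h² s_h²/n_h, with W_h = N_h/N and N = 1550:
  stratum XS: (330/1550)²·2332.14²/60 = 4108.87
  stratum S: (290/1550)²·4518.09²/69 = 10356
  stratum M: (530/1550)²·5675.79²/24 = 156939
  stratum L: (400/1550)²·1201.58²/16 = 6009.55
V_st = 177413
V_srs = s²/n = 29205633.0/169 = 172814
Relative efficiency = V_srs / V_st = 172814/177413 = 0.9741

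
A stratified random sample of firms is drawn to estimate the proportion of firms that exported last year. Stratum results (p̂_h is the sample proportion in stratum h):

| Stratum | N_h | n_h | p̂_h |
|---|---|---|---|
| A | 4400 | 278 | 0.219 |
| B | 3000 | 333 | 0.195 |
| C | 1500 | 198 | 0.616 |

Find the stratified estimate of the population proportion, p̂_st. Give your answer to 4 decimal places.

p̂_st ≈ 0.2778

N = 8900; stratum weights W_h = N_h/N.
p̂_st = Σ W_h p̂_h = (4400·0.219 + 3000·0.195 + 1500·0.616)/8900 = 0.27782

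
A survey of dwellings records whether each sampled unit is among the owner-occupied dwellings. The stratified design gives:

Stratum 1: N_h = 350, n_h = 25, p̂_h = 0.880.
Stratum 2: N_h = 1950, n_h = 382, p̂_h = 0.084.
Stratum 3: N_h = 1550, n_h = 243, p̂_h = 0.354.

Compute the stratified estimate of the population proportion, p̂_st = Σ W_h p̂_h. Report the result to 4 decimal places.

p̂_st ≈ 0.2651

N = 3850; stratum weights W_h = N_h/N.
p̂_st = Σ W_h p̂_h = (350·0.880 + 1950·0.084 + 1550·0.354)/3850 = 0.26506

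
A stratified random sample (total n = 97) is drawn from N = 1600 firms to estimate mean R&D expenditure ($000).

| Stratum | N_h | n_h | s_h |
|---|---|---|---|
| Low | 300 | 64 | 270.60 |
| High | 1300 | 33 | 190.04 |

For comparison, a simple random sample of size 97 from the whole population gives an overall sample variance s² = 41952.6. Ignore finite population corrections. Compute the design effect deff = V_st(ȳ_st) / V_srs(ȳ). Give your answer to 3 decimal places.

deff ≈ 1.763

V̂(ȳ_st) = Σ W_h² s_h²/n_h, with W_h = N_h/N and N = 1600:
  stratum Low: (300/1600)²·270.60²/64 = 40.2233
  stratum High: (1300/1600)²·190.04²/33 = 722.475
V_st = 762.698
V_srs = s²/n = 41952.6/97 = 432.501
deff = V_st / V_srs = 762.698/432.501 = 1.7635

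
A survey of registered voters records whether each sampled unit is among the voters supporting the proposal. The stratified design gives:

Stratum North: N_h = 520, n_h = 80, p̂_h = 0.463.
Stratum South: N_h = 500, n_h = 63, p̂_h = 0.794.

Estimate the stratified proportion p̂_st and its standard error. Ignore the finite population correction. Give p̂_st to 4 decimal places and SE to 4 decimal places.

p̂_st ≈ 0.6253, SE ≈ 0.0381

N = 1020; stratum weights W_h = N_h/N.
p̂_st = Σ W_h p̂_h = (520·0.463 + 500·0.794)/1020 = 0.62525
V̂(p̂_st) = Σ W_h² p̂_h(1−p̂_h)/(n_h−1):
  stratum North: (520/1020)²·0.463·0.537/79 = 0.000817965
  stratum South: (500/1020)²·0.794·0.206/62 = 0.000633922
V̂(p̂_st) = 0.00145189; SE = √V̂ = 0.0381036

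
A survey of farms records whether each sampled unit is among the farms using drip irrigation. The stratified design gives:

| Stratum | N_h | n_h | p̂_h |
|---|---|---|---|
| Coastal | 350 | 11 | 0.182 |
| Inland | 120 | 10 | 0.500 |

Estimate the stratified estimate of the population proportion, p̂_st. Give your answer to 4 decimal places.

p̂_st ≈ 0.2632

N = 470; stratum weights W_h = N_h/N.
p̂_st = Σ W_h p̂_h = (350·0.182 + 120·0.500)/470 = 0.26319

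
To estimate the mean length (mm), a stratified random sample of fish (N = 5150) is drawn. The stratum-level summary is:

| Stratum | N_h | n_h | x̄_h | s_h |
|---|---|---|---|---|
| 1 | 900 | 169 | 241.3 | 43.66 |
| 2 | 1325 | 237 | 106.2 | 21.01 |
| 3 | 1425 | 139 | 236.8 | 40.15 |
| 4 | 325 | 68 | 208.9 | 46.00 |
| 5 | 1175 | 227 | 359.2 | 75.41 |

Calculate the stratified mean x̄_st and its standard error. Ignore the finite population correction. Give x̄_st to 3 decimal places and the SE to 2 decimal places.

x̄_st = Σ W_h x̄_h = (900·241.3 + 1325·106.2 + 1425·236.8 + 325·208.9 + 1175·359.2)/5150 = 230.15097
V̂(x̄_st) = Σ W_h² s_h²/n_h, with W_h = N_h/N and N = 5150:
  stratum 1: (900/5150)²·43.66²/169 = 0.34447
  stratum 2: (1325/5150)²·21.01²/237 = 0.123288
  stratum 3: (1425/5150)²·40.15²/139 = 0.887915
  stratum 4: (325/5150)²·46.00²/68 = 0.123925
  stratum 5: (1175/5150)²·75.41²/227 = 1.30405
V̂(x̄_st) = 2.78365
SE(x̄_st) = √2.78365 = 1.66843

x̄_st ≈ 230.151, SE ≈ 1.67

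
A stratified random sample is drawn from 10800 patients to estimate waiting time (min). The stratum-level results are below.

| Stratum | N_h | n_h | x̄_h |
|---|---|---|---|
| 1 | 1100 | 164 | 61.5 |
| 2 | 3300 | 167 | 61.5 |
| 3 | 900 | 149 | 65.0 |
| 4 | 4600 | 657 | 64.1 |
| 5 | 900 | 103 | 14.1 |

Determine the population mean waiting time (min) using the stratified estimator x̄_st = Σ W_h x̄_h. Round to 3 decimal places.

N = Σ N_h = 10800. Stratum weights W_h = N_h/N.
x̄_st = (1100·61.5 + 3300·61.5 + 900·65.0 + 4600·64.1 + 900·14.1) / 10800 = 58.94907

x̄_st ≈ 58.949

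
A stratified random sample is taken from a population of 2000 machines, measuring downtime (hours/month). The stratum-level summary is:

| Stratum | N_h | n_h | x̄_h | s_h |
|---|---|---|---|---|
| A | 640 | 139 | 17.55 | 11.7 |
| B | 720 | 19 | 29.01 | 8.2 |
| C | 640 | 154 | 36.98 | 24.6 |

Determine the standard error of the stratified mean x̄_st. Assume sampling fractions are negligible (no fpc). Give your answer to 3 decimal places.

SE(x̄_st) ≈ 0.981

V̂(x̄_st) = Σ W_h² s_h²/n_h, with W_h = N_h/N and N = 2000:
  stratum A: (640/2000)²·11.7²/139 = 0.100846
  stratum B: (720/2000)²·8.2²/19 = 0.458648
  stratum C: (640/2000)²·24.6²/154 = 0.402392
V̂(x̄_st) = 0.961885
SE(x̄_st) = √0.961885 = 0.980757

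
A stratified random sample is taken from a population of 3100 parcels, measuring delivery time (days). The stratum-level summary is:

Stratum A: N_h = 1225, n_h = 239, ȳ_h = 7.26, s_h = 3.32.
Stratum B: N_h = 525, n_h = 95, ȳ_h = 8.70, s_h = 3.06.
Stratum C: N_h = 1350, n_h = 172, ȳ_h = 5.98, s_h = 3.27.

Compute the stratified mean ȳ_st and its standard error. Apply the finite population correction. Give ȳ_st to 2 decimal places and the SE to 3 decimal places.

ȳ_st ≈ 6.95, SE ≈ 0.136

ȳ_st = Σ W_h ȳ_h = (1225·7.26 + 525·8.70 + 1350·5.98)/3100 = 6.94645
V̂(ȳ_st) = Σ W_h² (1 − n_h/N_h) s_h²/n_h, with W_h = N_h/N and N = 3100:
  stratum A: (1225/3100)²·(1 − 239/1225)·3.32²/239 = 0.00579653
  stratum B: (525/3100)²·(1 − 95/525)·3.06²/95 = 0.00231539
  stratum C: (1350/3100)²·(1 − 172/1350)·3.27²/172 = 0.0102878
V̂(ȳ_st) = 0.0183997
SE(ȳ_st) = √0.0183997 = 0.135646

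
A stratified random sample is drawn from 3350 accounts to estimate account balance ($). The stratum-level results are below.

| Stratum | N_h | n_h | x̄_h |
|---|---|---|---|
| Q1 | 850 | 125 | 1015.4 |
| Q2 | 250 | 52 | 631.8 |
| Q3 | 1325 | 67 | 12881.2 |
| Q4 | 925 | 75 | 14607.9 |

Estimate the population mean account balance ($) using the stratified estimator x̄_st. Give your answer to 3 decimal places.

x̄_st ≈ 9433.116

N = Σ N_h = 3350. Stratum weights W_h = N_h/N.
x̄_st = (850·1015.4 + 250·631.8 + 1325·12881.2 + 925·14607.9) / 3350 = 9433.11567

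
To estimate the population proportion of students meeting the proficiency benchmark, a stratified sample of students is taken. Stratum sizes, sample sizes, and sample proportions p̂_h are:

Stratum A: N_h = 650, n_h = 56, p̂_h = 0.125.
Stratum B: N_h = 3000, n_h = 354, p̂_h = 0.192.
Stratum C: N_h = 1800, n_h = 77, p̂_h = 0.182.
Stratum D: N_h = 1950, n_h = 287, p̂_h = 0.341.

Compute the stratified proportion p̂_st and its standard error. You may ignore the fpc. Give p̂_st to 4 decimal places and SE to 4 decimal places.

N = 7400; stratum weights W_h = N_h/N.
p̂_st = Σ W_h p̂_h = (650·0.125 + 3000·0.192 + 1800·0.182 + 1950·0.341)/7400 = 0.22295
V̂(p̂_st) = Σ W_h² p̂_h(1−p̂_h)/(n_h−1):
  stratum A: (650/7400)²·0.125·0.875/55 = 1.53433e-05
  stratum B: (3000/7400)²·0.192·0.808/353 = 7.22299e-05
  stratum C: (1800/7400)²·0.182·0.818/76 = 0.000115902
  stratum D: (1950/7400)²·0.341·0.659/286 = 5.45607e-05
V̂(p̂_st) = 0.000258036; SE = √V̂ = 0.0160635

p̂_st ≈ 0.2229, SE ≈ 0.0161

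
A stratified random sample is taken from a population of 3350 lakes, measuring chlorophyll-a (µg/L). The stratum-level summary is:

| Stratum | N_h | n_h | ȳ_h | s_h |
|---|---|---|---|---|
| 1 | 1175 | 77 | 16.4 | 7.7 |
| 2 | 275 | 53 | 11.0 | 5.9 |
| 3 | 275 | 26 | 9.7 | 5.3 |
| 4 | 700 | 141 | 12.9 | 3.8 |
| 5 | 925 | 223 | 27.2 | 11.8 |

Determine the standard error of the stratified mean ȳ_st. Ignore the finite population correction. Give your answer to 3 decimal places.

SE(ȳ_st) ≈ 0.398

V̂(ȳ_st) = Σ W_h² s_h²/n_h, with W_h = N_h/N and N = 3350:
  stratum 1: (1175/3350)²·7.7²/77 = 0.0947277
  stratum 2: (275/3350)²·5.9²/53 = 0.00442592
  stratum 3: (275/3350)²·5.3²/26 = 0.00728038
  stratum 4: (700/3350)²·3.8²/141 = 0.00447151
  stratum 5: (925/3350)²·11.8²/223 = 0.047605
V̂(ȳ_st) = 0.158511
SE(ȳ_st) = √0.158511 = 0.398134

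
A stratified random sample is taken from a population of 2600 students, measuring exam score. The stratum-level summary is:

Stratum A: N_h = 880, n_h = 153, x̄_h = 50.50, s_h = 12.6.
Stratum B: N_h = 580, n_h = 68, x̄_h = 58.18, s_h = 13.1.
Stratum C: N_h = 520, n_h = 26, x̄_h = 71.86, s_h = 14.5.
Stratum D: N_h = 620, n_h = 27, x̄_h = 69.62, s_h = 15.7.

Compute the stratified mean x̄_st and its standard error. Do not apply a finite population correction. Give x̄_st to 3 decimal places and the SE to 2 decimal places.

x̄_st ≈ 61.045, SE ≈ 1.04

x̄_st = Σ W_h x̄_h = (880·50.50 + 580·58.18 + 520·71.86 + 620·69.62)/2600 = 61.04462
V̂(x̄_st) = Σ W_h² s_h²/n_h, with W_h = N_h/N and N = 2600:
  stratum A: (880/2600)²·12.6²/153 = 0.118869
  stratum B: (580/2600)²·13.1²/68 = 0.125587
  stratum C: (520/2600)²·14.5²/26 = 0.323462
  stratum D: (620/2600)²·15.7²/27 = 0.519125
V̂(x̄_st) = 1.08704
SE(x̄_st) = √1.08704 = 1.04261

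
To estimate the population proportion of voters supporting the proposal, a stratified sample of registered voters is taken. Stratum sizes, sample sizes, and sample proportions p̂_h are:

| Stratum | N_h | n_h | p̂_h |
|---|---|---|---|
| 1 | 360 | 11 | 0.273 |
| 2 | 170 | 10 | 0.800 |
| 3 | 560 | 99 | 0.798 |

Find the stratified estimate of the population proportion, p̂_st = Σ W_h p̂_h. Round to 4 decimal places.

p̂_st ≈ 0.6249

N = 1090; stratum weights W_h = N_h/N.
p̂_st = Σ W_h p̂_h = (360·0.273 + 170·0.800 + 560·0.798)/1090 = 0.62492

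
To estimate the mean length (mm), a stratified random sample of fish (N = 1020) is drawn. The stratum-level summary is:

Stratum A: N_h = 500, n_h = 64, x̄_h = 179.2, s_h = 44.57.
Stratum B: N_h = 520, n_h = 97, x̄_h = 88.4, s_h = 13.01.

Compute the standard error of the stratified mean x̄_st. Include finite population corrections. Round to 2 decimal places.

SE(x̄_st) ≈ 2.62

V̂(x̄_st) = Σ W_h² (1 − n_h/N_h) s_h²/n_h, with W_h = N_h/N and N = 1020:
  stratum A: (500/1020)²·(1 − 64/500)·44.57²/64 = 6.50371
  stratum B: (520/1020)²·(1 − 97/520)·13.01²/97 = 0.368915
V̂(x̄_st) = 6.87263
SE(x̄_st) = √6.87263 = 2.62157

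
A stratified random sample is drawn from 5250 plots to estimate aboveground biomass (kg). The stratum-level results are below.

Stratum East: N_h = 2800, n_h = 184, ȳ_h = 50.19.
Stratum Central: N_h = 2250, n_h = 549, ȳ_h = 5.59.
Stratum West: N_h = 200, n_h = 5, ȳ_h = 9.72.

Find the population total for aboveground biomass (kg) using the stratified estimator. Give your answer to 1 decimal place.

τ̂_st ≈ 155053.5

τ̂_st = Σ N_h ȳ_h = 2800·50.19 + 2250·5.59 + 200·9.72 = 155053.5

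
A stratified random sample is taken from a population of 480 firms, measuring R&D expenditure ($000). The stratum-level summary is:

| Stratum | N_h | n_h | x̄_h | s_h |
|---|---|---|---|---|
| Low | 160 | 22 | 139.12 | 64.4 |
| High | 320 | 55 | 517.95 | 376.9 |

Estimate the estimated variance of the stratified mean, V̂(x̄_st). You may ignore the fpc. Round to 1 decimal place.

V̂(x̄_st) ≈ 1168.9

V̂(x̄_st) = Σ W_h² s_h²/n_h, with W_h = N_h/N and N = 480:
  stratum Low: (160/480)²·64.4²/22 = 20.9463
  stratum High: (320/480)²·376.9²/55 = 1147.91
V̂(x̄_st) = 1168.85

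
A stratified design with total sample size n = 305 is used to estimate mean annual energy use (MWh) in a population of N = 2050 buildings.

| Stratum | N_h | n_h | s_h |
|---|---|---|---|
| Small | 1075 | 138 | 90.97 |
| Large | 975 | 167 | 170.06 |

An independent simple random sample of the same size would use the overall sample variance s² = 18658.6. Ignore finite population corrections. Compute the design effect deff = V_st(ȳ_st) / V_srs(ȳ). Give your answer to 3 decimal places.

deff ≈ 0.910

V̂(ȳ_st) = Σ W_h² s_h²/n_h, with W_h = N_h/N and N = 2050:
  stratum Small: (1075/2050)²·90.97²/138 = 16.4902
  stratum Large: (975/2050)²·170.06²/167 = 39.1732
V_st = 55.6635
V_srs = s²/n = 18658.6/305 = 61.1757
deff = V_st / V_srs = 55.6635/61.1757 = 0.9099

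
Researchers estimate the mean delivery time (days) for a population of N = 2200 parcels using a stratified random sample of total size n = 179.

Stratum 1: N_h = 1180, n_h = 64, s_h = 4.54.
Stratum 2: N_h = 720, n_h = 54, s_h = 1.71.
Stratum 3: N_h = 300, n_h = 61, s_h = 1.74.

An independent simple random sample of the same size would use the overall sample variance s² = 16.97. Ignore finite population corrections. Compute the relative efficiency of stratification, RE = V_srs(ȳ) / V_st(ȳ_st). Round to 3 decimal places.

V̂(ȳ_st) = Σ W_h² s_h²/n_h, with W_h = N_h/N and N = 2200:
  stratum 1: (1180/2200)²·4.54²/64 = 0.0926511
  stratum 2: (720/2200)²·1.71²/54 = 0.00579987
  stratum 3: (300/2200)²·1.74²/61 = 0.000922924
V_st = 0.0993738
V_srs = s²/n = 16.97/179 = 0.0948045
Relative efficiency = V_srs / V_st = 0.0948045/0.0993738 = 0.9540

RE ≈ 0.954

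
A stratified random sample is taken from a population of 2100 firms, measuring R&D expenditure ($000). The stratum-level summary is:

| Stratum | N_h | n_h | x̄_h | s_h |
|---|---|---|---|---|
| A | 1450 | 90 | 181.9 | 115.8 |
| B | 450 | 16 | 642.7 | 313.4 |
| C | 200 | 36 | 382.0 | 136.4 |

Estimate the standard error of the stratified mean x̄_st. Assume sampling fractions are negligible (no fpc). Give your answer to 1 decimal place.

V̂(x̄_st) = Σ W_h² s_h²/n_h, with W_h = N_h/N and N = 2100:
  stratum A: (1450/2100)²·115.8²/90 = 71.0349
  stratum B: (450/2100)²·313.4²/16 = 281.88
  stratum C: (200/2100)²·136.4²/36 = 4.68757
V̂(x̄_st) = 357.603
SE(x̄_st) = √357.603 = 18.9104

SE(x̄_st) ≈ 18.9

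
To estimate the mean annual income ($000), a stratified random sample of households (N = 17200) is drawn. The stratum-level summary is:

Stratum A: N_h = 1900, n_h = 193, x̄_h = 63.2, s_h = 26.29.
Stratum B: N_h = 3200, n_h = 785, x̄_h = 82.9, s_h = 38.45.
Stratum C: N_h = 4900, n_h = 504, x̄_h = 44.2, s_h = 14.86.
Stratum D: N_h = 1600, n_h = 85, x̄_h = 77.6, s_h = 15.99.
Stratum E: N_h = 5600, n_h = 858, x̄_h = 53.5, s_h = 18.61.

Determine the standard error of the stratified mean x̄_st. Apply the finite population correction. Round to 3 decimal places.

V̂(x̄_st) = Σ W_h² (1 − n_h/N_h) s_h²/n_h, with W_h = N_h/N and N = 17200:
  stratum A: (1900/17200)²·(1 − 193/1900)·26.29²/193 = 0.0392603
  stratum B: (3200/17200)²·(1 − 785/3200)·38.45²/785 = 0.0491964
  stratum C: (4900/17200)²·(1 − 504/4900)·14.86²/504 = 0.031901
  stratum D: (1600/17200)²·(1 − 85/1600)·15.99²/85 = 0.0246464
  stratum E: (5600/17200)²·(1 − 858/5600)·18.61²/858 = 0.0362325
V̂(x̄_st) = 0.181237
SE(x̄_st) = √0.181237 = 0.425719

SE(x̄_st) ≈ 0.426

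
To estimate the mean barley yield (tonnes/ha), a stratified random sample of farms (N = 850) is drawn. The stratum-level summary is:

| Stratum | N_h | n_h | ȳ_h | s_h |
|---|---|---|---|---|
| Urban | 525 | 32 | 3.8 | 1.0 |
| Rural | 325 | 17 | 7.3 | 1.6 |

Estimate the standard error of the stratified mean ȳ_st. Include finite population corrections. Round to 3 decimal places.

V̂(ȳ_st) = Σ W_h² (1 − n_h/N_h) s_h²/n_h, with W_h = N_h/N and N = 850:
  stratum Urban: (525/850)²·(1 − 32/525)·1.0²/32 = 0.0111949
  stratum Rural: (325/850)²·(1 − 17/325)·1.6²/17 = 0.0208635
V̂(ȳ_st) = 0.0320584
SE(ȳ_st) = √0.0320584 = 0.179048

SE(ȳ_st) ≈ 0.179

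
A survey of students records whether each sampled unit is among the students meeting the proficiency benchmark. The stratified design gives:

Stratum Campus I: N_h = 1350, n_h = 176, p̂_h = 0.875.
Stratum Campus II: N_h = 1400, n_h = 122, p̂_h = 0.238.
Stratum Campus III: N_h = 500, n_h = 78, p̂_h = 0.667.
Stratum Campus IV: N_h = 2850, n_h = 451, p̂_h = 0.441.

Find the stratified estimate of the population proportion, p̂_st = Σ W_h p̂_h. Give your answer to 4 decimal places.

N = 6100; stratum weights W_h = N_h/N.
p̂_st = Σ W_h p̂_h = (1350·0.875 + 1400·0.238 + 500·0.667 + 2850·0.441)/6100 = 0.50898

p̂_st ≈ 0.5090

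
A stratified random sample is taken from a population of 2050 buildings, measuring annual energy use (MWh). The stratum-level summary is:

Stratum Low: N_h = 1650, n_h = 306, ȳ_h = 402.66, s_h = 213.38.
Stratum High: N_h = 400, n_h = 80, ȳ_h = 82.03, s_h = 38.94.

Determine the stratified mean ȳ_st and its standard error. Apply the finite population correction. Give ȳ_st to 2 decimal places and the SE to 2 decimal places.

ȳ_st = Σ W_h ȳ_h = (1650·402.66 + 400·82.03)/2050 = 340.09805
V̂(ȳ_st) = Σ W_h² (1 − n_h/N_h) s_h²/n_h, with W_h = N_h/N and N = 2050:
  stratum Low: (1650/2050)²·(1 − 306/1650)·213.38²/306 = 78.5166
  stratum High: (400/2050)²·(1 − 80/400)·38.94²/80 = 0.577303
V̂(ȳ_st) = 79.0939
SE(ȳ_st) = √79.0939 = 8.89348

ȳ_st ≈ 340.10, SE ≈ 8.89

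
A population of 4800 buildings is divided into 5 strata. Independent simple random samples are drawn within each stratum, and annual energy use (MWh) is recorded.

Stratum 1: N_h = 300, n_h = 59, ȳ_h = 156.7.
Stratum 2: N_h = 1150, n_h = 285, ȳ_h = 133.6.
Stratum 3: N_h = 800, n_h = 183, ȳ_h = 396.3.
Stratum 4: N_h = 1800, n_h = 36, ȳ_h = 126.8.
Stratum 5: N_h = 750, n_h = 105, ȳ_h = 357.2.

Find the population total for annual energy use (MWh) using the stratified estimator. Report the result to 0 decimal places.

τ̂_st ≈ 1013830

τ̂_st = Σ N_h ȳ_h = 300·156.7 + 1150·133.6 + 800·396.3 + 1800·126.8 + 750·357.2 = 1013830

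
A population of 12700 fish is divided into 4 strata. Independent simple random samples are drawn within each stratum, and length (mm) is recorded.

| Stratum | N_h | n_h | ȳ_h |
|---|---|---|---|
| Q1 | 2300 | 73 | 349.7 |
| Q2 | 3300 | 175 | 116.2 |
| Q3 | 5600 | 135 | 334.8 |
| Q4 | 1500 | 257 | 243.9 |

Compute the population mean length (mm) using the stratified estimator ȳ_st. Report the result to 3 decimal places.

ȳ_st ≈ 269.961

N = Σ N_h = 12700. Stratum weights W_h = N_h/N.
ȳ_st = (2300·349.7 + 3300·116.2 + 5600·334.8 + 1500·243.9) / 12700 = 269.96063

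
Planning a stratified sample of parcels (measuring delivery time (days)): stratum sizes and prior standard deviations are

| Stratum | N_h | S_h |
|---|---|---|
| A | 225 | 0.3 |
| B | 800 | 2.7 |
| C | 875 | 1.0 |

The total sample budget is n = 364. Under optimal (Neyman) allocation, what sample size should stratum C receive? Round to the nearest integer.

Neyman allocation: n_h = n · N_h S_h / Σ N_i S_i, with n = 364.
  stratum A: N_h·S_h = 225·0.3 = 67.50
  stratum B: N_h·S_h = 800·2.7 = 2160.00
  stratum C: N_h·S_h = 875·1.0 = 875.00
Σ N_h S_h = 3102.50
n for stratum C = 364·875.00/3102.50 = 102.659 → 103

103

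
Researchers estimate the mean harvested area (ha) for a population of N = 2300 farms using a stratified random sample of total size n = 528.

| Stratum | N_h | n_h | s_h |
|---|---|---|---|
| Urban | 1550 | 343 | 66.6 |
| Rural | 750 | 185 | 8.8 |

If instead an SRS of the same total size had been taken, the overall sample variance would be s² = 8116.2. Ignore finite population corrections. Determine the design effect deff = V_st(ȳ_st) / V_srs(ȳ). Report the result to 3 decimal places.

V̂(ȳ_st) = Σ W_h² s_h²/n_h, with W_h = N_h/N and N = 2300:
  stratum Urban: (1550/2300)²·66.6²/343 = 5.87303
  stratum Rural: (750/2300)²·8.8²/185 = 0.0445103
V_st = 5.91754
V_srs = s²/n = 8116.2/528 = 15.3716
deff = V_st / V_srs = 5.91754/15.3716 = 0.3850

deff ≈ 0.385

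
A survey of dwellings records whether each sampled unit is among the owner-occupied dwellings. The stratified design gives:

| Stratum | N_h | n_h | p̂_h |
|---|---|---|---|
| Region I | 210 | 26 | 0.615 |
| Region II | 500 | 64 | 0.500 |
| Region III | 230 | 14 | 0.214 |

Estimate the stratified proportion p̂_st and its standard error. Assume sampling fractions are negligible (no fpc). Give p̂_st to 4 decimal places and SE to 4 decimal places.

p̂_st ≈ 0.4557, SE ≈ 0.0487

N = 940; stratum weights W_h = N_h/N.
p̂_st = Σ W_h p̂_h = (210·0.615 + 500·0.500 + 230·0.214)/940 = 0.45571
V̂(p̂_st) = Σ W_h² p̂_h(1−p̂_h)/(n_h−1):
  stratum Region I: (210/940)²·0.615·0.385/25 = 0.000472693
  stratum Region II: (500/940)²·0.500·0.500/63 = 0.00112275
  stratum Region III: (230/940)²·0.214·0.786/13 = 0.000774628
V̂(p̂_st) = 0.00237007; SE = √V̂ = 0.0486834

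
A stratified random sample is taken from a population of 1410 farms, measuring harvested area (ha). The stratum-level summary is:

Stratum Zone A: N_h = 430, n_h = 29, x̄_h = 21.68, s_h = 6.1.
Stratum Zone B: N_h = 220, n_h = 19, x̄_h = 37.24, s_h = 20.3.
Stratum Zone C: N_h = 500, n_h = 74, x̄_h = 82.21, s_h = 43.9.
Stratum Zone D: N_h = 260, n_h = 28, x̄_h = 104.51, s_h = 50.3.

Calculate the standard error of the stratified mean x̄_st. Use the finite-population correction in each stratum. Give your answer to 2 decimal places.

V̂(x̄_st) = Σ W_h² (1 − n_h/N_h) s_h²/n_h, with W_h = N_h/N and N = 1410:
  stratum Zone A: (430/1410)²·(1 − 29/430)·6.1²/29 = 0.111285
  stratum Zone B: (220/1410)²·(1 − 19/220)·20.3²/19 = 0.482413
  stratum Zone C: (500/1410)²·(1 − 74/500)·43.9²/74 = 2.79022
  stratum Zone D: (260/1410)²·(1 − 28/260)·50.3²/28 = 2.74158
V̂(x̄_st) = 6.1255
SE(x̄_st) = √6.1255 = 2.47497

SE(x̄_st) ≈ 2.47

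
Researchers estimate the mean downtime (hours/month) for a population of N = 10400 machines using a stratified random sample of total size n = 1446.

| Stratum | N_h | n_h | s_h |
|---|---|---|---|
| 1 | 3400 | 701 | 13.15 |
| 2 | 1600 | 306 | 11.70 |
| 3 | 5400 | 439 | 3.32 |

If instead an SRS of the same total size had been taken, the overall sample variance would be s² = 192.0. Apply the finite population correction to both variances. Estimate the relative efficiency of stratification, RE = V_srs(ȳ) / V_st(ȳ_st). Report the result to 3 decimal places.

V̂(ȳ_st) = Σ W_h² (1 − n_h/N_h) s_h²/n_h, with W_h = N_h/N and N = 10400:
  stratum 1: (3400/10400)²·(1 − 701/3400)·13.15²/701 = 0.020929
  stratum 2: (1600/10400)²·(1 − 306/1600)·11.70²/306 = 0.00856324
  stratum 3: (5400/10400)²·(1 − 439/5400)·3.32²/439 = 0.00621882
V_st = 0.0357111
V_srs = (1 − 1446/10400)·192.0/1446 = 0.114319
Relative efficiency = V_srs / V_st = 0.114319/0.0357111 = 3.2012

RE ≈ 3.201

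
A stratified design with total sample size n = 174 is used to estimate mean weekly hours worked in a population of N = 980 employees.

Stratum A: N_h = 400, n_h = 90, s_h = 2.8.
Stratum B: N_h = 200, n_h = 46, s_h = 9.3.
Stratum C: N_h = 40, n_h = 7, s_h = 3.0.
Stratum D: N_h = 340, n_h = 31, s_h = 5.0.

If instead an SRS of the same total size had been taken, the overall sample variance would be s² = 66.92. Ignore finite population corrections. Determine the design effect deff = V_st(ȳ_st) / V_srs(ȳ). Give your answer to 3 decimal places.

deff ≈ 0.499

V̂(ȳ_st) = Σ W_h² s_h²/n_h, with W_h = N_h/N and N = 980:
  stratum A: (400/980)²·2.8²/90 = 0.0145125
  stratum B: (200/980)²·9.3²/46 = 0.0783098
  stratum C: (40/980)²·3.0²/7 = 0.00214196
  stratum D: (340/980)²·5.0²/31 = 0.0970698
V_st = 0.192034
V_srs = s²/n = 66.92/174 = 0.384598
deff = V_st / V_srs = 0.192034/0.384598 = 0.4993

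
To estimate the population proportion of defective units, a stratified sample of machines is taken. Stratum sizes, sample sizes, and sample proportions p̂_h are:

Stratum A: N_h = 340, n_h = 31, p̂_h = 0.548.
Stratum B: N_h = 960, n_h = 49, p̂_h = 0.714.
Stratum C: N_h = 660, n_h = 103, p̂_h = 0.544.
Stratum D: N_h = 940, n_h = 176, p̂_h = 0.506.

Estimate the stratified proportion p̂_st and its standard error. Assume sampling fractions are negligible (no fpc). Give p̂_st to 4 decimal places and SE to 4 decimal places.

p̂_st ≈ 0.5884, SE ≈ 0.0293

N = 2900; stratum weights W_h = N_h/N.
p̂_st = Σ W_h p̂_h = (340·0.548 + 960·0.714 + 660·0.544 + 940·0.506)/2900 = 0.58843
V̂(p̂_st) = Σ W_h² p̂_h(1−p̂_h)/(n_h−1):
  stratum A: (340/2900)²·0.548·0.452/30 = 0.000113491
  stratum B: (960/2900)²·0.714·0.286/48 = 0.000466197
  stratum C: (660/2900)²·0.544·0.456/102 = 0.000125967
  stratum D: (940/2900)²·0.506·0.494/175 = 0.000150072
V̂(p̂_st) = 0.000855726; SE = √V̂ = 0.0292528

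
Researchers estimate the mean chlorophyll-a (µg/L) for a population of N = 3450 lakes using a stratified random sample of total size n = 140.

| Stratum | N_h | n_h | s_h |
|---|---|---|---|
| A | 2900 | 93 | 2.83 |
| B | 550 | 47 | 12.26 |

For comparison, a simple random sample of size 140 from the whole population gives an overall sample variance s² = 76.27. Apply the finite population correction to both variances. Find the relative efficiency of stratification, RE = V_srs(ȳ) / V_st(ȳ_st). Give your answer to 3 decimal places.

V̂(ȳ_st) = Σ W_h² (1 − n_h/N_h) s_h²/n_h, with W_h = N_h/N and N = 3450:
  stratum A: (2900/3450)²·(1 − 93/2900)·2.83²/93 = 0.0588969
  stratum B: (550/3450)²·(1 − 47/550)·12.26²/47 = 0.074332
V_st = 0.133229
V_srs = (1 − 140/3450)·76.27/140 = 0.522678
Relative efficiency = V_srs / V_st = 0.522678/0.133229 = 3.9232

RE ≈ 3.923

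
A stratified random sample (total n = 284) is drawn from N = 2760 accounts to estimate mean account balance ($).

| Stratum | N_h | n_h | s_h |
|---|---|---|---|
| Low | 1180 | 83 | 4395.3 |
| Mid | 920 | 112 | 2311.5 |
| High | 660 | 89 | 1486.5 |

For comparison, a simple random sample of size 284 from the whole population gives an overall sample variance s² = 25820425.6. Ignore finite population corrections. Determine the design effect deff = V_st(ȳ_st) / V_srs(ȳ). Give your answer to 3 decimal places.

V̂(ȳ_st) = Σ W_h² s_h²/n_h, with W_h = N_h/N and N = 2760:
  stratum Low: (1180/2760)²·4395.3²/83 = 42544.6
  stratum Mid: (920/2760)²·2311.5²/112 = 5300.63
  stratum High: (660/2760)²·1486.5²/89 = 1419.74
V_st = 49265
V_srs = s²/n = 25820425.6/284 = 90917
deff = V_st / V_srs = 49265/90917 = 0.5419

deff ≈ 0.542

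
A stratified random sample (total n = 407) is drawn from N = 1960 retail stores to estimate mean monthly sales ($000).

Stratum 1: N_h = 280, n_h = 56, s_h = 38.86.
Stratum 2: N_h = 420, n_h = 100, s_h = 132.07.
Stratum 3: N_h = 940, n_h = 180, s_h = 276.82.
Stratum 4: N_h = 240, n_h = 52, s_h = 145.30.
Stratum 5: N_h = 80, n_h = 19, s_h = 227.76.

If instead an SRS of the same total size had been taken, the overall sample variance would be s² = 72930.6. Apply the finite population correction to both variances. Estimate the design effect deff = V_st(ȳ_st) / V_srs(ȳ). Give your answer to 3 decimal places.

V̂(ȳ_st) = Σ W_h² (1 − n_h/N_h) s_h²/n_h, with W_h = N_h/N and N = 1960:
  stratum 1: (280/1960)²·(1 − 56/280)·38.86²/56 = 0.440262
  stratum 2: (420/1960)²·(1 − 100/420)·132.07²/100 = 6.10233
  stratum 3: (940/1960)²·(1 − 180/940)·276.82²/180 = 79.1684
  stratum 4: (240/1960)²·(1 − 52/240)·145.30²/52 = 4.76853
  stratum 5: (80/1960)²·(1 − 19/80)·227.76²/19 = 3.46824
V_st = 93.9477
V_srs = (1 − 407/1960)·72930.6/407 = 141.981
deff = V_st / V_srs = 93.9477/141.981 = 0.6617

deff ≈ 0.662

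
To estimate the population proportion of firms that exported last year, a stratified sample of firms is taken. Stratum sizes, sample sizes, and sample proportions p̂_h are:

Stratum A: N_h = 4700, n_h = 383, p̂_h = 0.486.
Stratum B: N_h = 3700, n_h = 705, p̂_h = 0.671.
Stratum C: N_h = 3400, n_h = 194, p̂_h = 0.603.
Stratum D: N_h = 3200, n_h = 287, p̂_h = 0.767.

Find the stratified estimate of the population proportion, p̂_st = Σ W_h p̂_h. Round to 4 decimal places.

p̂_st ≈ 0.6181

N = 15000; stratum weights W_h = N_h/N.
p̂_st = Σ W_h p̂_h = (4700·0.486 + 3700·0.671 + 3400·0.603 + 3200·0.767)/15000 = 0.61810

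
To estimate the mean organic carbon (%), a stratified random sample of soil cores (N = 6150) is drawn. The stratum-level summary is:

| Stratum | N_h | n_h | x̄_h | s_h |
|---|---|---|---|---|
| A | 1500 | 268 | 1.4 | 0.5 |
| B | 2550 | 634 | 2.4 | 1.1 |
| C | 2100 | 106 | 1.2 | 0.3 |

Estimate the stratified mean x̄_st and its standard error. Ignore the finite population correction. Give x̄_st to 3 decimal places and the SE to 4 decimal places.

x̄_st = Σ W_h x̄_h = (1500·1.4 + 2550·2.4 + 2100·1.2)/6150 = 1.74634
V̂(x̄_st) = Σ W_h² s_h²/n_h, with W_h = N_h/N and N = 6150:
  stratum A: (1500/6150)²·0.5²/268 = 5.54929e-05
  stratum B: (2550/6150)²·1.1²/634 = 0.000328115
  stratum C: (2100/6150)²·0.3²/106 = 9.89977e-05
V̂(x̄_st) = 0.000482606
SE(x̄_st) = √0.000482606 = 0.0219683

x̄_st ≈ 1.746, SE ≈ 0.0220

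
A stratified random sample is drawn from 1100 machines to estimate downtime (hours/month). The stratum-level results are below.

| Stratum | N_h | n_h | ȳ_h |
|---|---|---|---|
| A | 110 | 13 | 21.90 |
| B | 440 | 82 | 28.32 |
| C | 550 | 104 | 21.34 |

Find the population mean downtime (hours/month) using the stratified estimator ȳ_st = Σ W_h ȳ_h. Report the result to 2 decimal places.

N = Σ N_h = 1100. Stratum weights W_h = N_h/N.
ȳ_st = (110·21.90 + 440·28.32 + 550·21.34) / 1100 = 24.1880

ȳ_st ≈ 24.19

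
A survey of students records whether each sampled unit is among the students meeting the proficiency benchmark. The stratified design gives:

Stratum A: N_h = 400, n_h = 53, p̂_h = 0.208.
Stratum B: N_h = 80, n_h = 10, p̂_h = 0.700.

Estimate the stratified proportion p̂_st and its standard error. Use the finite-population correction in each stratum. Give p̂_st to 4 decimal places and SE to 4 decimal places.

p̂_st ≈ 0.2900, SE ≈ 0.0498

N = 480; stratum weights W_h = N_h/N.
p̂_st = Σ W_h p̂_h = (400·0.208 + 80·0.700)/480 = 0.29000
V̂(p̂_st) = Σ W_h² (1 − n_h/N_h) p̂_h(1−p̂_h)/(n_h−1):
  stratum A: (400/480)²·(1 − 53/400)·0.208·0.792/52 = 0.0019085
  stratum B: (80/480)²·(1 − 10/80)·0.700·0.300/9 = 0.00056713
V̂(p̂_st) = 0.00247563; SE = √V̂ = 0.0497557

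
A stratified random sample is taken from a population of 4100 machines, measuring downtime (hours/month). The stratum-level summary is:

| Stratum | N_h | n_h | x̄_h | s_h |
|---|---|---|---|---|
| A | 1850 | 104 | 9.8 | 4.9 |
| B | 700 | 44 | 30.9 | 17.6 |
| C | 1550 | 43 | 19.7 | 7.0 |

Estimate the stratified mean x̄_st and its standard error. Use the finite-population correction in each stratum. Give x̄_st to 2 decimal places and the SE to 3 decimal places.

x̄_st ≈ 17.15, SE ≈ 0.629

x̄_st = Σ W_h x̄_h = (1850·9.8 + 700·30.9 + 1550·19.7)/4100 = 17.14512
V̂(x̄_st) = Σ W_h² (1 − n_h/N_h) s_h²/n_h, with W_h = N_h/N and N = 4100:
  stratum A: (1850/4100)²·(1 − 104/1850)·4.9²/104 = 0.0443616
  stratum B: (700/4100)²·(1 − 44/700)·17.6²/44 = 0.192312
  stratum C: (1550/4100)²·(1 − 43/1550)·7.0²/43 = 0.158345
V̂(x̄_st) = 0.395019
SE(x̄_st) = √0.395019 = 0.628505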